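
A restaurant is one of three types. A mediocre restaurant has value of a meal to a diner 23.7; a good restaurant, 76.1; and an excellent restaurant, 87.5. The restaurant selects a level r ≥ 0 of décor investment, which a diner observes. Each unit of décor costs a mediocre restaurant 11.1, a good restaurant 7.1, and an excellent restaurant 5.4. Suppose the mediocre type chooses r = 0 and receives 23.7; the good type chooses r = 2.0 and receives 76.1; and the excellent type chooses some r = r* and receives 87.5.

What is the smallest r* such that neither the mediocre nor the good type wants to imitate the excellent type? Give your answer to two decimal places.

Good type (on-path payoff 76.1 − 7.1×2.0 = 61.9) won't mimic when 61.9 ≥ 87.5 − 7.1·r*, i.e. r* ≥ 3.61.
Mediocre type (on-path payoff 23.7) won't mimic when 23.7 ≥ 87.5 − 11.1·r*, i.e. r* ≥ 5.75.
Both must hold, so r* = max(5.75, 3.61) = 5.75. The mediocre type's constraint binds.

5.75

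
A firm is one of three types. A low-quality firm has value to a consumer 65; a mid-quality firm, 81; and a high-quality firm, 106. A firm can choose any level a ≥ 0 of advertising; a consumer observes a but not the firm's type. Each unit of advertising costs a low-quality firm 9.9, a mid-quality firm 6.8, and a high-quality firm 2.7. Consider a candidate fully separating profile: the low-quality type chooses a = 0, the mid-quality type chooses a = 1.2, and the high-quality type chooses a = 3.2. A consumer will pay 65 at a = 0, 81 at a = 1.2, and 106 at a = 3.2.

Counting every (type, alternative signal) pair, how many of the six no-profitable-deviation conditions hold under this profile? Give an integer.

Low-quality (own payoff 65): to a=1.2 gives 81 − 9.9×1.2 = 69.12 → profitable ✗; to a=3.2 gives 106 − 9.9×3.2 = 74.32 → profitable ✗.
Mid-quality (own payoff 81 − 6.8×1.2 = 72.84): to a=0 gives 65 → no gain ✓; to a=3.2 gives 106 − 6.8×3.2 = 84.24 → profitable ✗.
High-quality (own payoff 106 − 2.7×3.2 = 97.36): to a=0 gives 65 → no gain ✓; to a=1.2 gives 81 − 2.7×1.2 = 77.76 → no gain ✓.
3 of the 6 constraints hold; not an equilibrium.

3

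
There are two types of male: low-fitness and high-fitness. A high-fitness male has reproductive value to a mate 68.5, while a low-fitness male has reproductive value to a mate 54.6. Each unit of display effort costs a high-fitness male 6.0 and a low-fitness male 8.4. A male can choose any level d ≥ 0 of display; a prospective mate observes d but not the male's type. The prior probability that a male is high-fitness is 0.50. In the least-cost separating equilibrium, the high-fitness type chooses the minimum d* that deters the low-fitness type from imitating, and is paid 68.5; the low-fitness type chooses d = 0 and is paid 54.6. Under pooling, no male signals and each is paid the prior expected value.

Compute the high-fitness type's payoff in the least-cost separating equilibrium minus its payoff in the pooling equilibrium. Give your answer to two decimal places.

Least-cost separating signal: d* solves 54.6 = 68.5 − 8.4·d*, so d* = (68.5 − 54.6)/8.4 ≈ 1.6548.
High-fitness type's separating payoff: 68.5 − 6.0 × d* = 68.5 − 6.0 × (68.5 − 54.6)/8.4 = 68.5 − 83.4/8.4 ≈ 58.5714.
Pooling payoff: 0.50 × 68.5 + 0.50 × 54.6 = 61.55.
Difference: 58.5714 − 61.55 = -2.9786, i.e. -2.98 to two decimal places.
The high-fitness type would prefer the pooling outcome.

-2.98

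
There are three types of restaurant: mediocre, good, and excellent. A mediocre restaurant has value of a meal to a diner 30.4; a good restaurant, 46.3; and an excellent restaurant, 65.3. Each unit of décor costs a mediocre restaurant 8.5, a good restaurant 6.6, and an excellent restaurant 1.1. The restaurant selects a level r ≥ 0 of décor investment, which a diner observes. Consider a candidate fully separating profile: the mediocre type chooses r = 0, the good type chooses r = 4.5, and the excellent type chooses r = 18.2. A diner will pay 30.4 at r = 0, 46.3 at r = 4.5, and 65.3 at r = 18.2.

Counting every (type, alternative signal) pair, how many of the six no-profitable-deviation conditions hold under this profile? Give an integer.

Excellent (own payoff 65.3 − 1.1×18.2 = 45.28): to r=0 gives 30.4 → no gain ✓; to r=4.5 gives 46.3 − 1.1×4.5 = 41.35 → no gain ✓.
Mediocre (own payoff 30.4): to r=4.5 gives 46.3 − 8.5×4.5 = 8.05 → no gain ✓; to r=18.2 gives 65.3 − 8.5×18.2 = -89.4 → no gain ✓.
Good (own payoff 46.3 − 6.6×4.5 = 16.6): to r=0 gives 30.4 → profitable ✗; to r=18.2 gives 65.3 − 6.6×18.2 = -54.82 → no gain ✓.
5 of the 6 constraints hold; not an equilibrium.

5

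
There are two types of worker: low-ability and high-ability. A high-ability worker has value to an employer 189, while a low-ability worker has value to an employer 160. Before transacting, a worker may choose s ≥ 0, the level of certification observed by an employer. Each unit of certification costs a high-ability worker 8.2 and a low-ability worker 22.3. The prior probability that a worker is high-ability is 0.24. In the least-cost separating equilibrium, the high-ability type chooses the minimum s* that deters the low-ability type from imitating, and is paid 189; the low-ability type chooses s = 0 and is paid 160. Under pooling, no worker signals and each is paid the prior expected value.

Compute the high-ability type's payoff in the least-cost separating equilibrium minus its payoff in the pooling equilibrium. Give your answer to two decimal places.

Least-cost separating signal: s* solves 160 = 189 − 22.3·s*, so s* = (189 − 160)/22.3 ≈ 1.3004.
High-ability type's separating payoff: 189 − 8.2 × s* = 189 − 8.2 × (189 − 160)/22.3 = 189 − 237.8/22.3 ≈ 178.3363.
Pooling payoff: 0.24 × 189 + 0.76 × 160 = 166.96.
Difference: 178.3363 − 166.96 = 11.3763, i.e. 11.38 to two decimal places.
The high-ability type prefers to separate.

11.38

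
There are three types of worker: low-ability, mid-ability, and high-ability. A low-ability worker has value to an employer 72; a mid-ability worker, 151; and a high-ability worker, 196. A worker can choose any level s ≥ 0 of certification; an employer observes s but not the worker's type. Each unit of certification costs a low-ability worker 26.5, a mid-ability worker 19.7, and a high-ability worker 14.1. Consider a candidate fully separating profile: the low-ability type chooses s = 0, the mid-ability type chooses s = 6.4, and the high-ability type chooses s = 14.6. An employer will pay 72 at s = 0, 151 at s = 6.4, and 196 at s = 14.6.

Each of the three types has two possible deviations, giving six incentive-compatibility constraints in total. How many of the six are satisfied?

High-ability (own payoff 196 − 14.1×14.6 = -9.86): to s=0 gives 72 → profitable ✗; to s=6.4 gives 151 − 14.1×6.4 = 60.76 → profitable ✗.
Mid-ability (own payoff 151 − 19.7×6.4 = 24.92): to s=0 gives 72 → profitable ✗; to s=14.6 gives 196 − 19.7×14.6 = -91.62 → no gain ✓.
Low-ability (own payoff 72): to s=6.4 gives 151 − 26.5×6.4 = -18.6 → no gain ✓; to s=14.6 gives 196 − 26.5×14.6 = -190.9 → no gain ✓.
3 of the 6 constraints hold; not an equilibrium.

3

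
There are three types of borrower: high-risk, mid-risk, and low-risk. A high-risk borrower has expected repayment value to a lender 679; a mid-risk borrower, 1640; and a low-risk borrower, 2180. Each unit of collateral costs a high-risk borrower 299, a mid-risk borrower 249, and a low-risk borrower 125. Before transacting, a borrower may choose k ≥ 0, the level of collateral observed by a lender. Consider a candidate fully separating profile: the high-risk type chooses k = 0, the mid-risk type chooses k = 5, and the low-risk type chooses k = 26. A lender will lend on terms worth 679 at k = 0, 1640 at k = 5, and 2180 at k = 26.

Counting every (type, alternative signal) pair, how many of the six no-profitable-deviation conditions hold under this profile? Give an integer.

Low-risk (own payoff 2180 − 125×26 = -1070): to k=0 gives 679 → profitable ✗; to k=5 gives 1640 − 125×5 = 1015 → profitable ✗.
Mid-risk (own payoff 1640 − 249×5 = 395): to k=0 gives 679 → profitable ✗; to k=26 gives 2180 − 249×26 = -4294 → no gain ✓.
High-risk (own payoff 679): to k=5 gives 1640 − 299×5 = 145 → no gain ✓; to k=26 gives 2180 − 299×26 = -5594 → no gain ✓.
3 of the 6 constraints hold; not an equilibrium.

3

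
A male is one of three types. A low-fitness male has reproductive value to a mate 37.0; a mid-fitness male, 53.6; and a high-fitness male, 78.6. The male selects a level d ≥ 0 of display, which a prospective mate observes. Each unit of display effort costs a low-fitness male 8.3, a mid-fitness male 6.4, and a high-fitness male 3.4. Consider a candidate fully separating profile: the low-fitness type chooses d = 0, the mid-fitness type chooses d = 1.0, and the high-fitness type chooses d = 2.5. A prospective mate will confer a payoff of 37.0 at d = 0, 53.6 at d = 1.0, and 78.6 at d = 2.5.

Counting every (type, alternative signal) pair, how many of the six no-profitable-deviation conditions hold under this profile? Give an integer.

3

Low-fitness (own payoff 37.0): to d=1.0 gives 53.6 − 8.3×1.0 = 45.3 → profitable ✗; to d=2.5 gives 78.6 − 8.3×2.5 = 57.85 → profitable ✗.
High-fitness (own payoff 78.6 − 3.4×2.5 = 70.1): to d=0 gives 37.0 → no gain ✓; to d=1.0 gives 53.6 − 3.4×1.0 = 50.2 → no gain ✓.
Mid-fitness (own payoff 53.6 − 6.4×1.0 = 47.2): to d=0 gives 37.0 → no gain ✓; to d=2.5 gives 78.6 − 6.4×2.5 = 62.6 → profitable ✗.
3 of the 6 constraints hold; not an equilibrium.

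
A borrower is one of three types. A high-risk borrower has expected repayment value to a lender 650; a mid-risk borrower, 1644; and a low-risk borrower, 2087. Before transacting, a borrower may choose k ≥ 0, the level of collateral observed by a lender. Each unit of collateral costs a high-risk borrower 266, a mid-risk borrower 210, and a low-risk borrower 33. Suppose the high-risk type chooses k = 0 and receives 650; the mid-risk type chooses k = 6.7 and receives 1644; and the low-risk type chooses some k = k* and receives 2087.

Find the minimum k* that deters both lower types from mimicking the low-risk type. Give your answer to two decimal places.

High-risk type (on-path payoff 650) won't mimic when 650 ≥ 2087 − 266·k*, i.e. k* ≥ 5.40.
Mid-risk type (on-path payoff 1644 − 210×6.7 = 237) won't mimic when 237 ≥ 2087 − 210·k*, i.e. k* ≥ 8.81.
Both must hold, so k* = max(5.40, 8.81) = 8.81. The mid-risk type's constraint binds.

8.81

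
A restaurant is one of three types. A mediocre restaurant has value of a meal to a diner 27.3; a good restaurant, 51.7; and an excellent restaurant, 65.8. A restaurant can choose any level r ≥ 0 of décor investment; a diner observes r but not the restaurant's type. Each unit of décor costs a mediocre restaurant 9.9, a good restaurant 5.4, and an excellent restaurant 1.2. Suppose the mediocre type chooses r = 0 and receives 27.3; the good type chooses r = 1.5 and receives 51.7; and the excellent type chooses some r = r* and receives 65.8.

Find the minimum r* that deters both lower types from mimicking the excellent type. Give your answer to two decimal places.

Mediocre type (on-path payoff 27.3) won't mimic when 27.3 ≥ 65.8 − 9.9·r*, i.e. r* ≥ 3.89.
Good type (on-path payoff 51.7 − 5.4×1.5 = 43.6) won't mimic when 43.6 ≥ 65.8 − 5.4·r*, i.e. r* ≥ 4.11.
Both must hold, so r* = max(3.89, 4.11) = 4.11. The good type's constraint binds.

4.11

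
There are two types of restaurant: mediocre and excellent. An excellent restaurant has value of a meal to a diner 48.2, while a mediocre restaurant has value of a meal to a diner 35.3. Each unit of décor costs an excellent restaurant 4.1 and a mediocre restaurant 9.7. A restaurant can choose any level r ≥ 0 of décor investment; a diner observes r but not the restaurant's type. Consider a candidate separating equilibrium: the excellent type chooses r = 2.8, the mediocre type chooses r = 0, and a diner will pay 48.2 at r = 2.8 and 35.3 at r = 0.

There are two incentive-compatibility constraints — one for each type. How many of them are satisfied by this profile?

Mediocre type: stay at 0 → 35.3; mimic → 48.2 − 9.7 × 2.8 = 21.04. IC holds (35.3 ≥ 21.04).
Excellent type: signal → 48.2 − 4.1 × 2.8 = 36.72; deviate to 0 → 35.3. IC holds (36.72 ≥ 35.3).
2 of 2 constraints hold, so this is a separating equilibrium.

2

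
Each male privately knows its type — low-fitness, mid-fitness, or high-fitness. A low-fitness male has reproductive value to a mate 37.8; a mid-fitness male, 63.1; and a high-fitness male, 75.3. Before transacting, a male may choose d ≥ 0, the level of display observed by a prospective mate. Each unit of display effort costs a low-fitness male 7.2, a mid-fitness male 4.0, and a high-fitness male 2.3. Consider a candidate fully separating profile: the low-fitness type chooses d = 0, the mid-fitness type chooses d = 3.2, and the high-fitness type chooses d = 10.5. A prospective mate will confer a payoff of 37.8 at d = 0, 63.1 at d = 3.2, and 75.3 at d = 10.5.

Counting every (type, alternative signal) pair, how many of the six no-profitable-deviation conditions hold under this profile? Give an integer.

4

Mid-fitness (own payoff 63.1 − 4.0×3.2 = 50.3): to d=0 gives 37.8 → no gain ✓; to d=10.5 gives 75.3 − 4.0×10.5 = 33.3 → no gain ✓.
Low-fitness (own payoff 37.8): to d=3.2 gives 63.1 − 7.2×3.2 = 40.06 → profitable ✗; to d=10.5 gives 75.3 − 7.2×10.5 = -0.3 → no gain ✓.
High-fitness (own payoff 75.3 − 2.3×10.5 = 51.15): to d=0 gives 37.8 → no gain ✓; to d=3.2 gives 63.1 − 2.3×3.2 = 55.74 → profitable ✗.
4 of the 6 constraints hold; not an equilibrium.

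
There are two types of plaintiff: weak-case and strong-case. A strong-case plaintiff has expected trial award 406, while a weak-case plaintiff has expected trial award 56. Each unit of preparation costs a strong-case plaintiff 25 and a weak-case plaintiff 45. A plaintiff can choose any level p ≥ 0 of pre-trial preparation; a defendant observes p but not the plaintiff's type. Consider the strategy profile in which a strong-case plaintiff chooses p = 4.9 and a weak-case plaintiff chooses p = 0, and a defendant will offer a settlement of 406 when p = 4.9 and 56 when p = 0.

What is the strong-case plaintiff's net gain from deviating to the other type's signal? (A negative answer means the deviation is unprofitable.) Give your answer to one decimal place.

Playing p = 4.9 the strong-case plaintiff receives 406 − 25 × 4.9 = 283.5.
Deviating to p = 0 yields 56 instead.
Gain from deviating: 56 − 283.5 = -227.5.
The gain is negative, so the strong-case type's incentive-compatibility constraint is satisfied.

-227.5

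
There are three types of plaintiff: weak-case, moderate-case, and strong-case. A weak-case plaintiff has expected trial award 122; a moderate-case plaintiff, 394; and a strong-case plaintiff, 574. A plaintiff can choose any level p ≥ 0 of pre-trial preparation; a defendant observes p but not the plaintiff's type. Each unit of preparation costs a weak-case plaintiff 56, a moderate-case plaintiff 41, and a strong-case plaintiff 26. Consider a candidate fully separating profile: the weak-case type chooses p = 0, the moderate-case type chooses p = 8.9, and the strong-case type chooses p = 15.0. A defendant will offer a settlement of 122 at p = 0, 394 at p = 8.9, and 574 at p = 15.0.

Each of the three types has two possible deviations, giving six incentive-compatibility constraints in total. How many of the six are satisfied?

Weak-case (own payoff 122): to p=8.9 gives 394 − 56×8.9 = -104.4 → no gain ✓; to p=15.0 gives 574 − 56×15.0 = -266 → no gain ✓.
Strong-case (own payoff 574 − 26×15.0 = 184): to p=0 gives 122 → no gain ✓; to p=8.9 gives 394 − 26×8.9 = 162.6 → no gain ✓.
Moderate-case (own payoff 394 − 41×8.9 = 29.1): to p=0 gives 122 → profitable ✗; to p=15.0 gives 574 − 41×15.0 = -41 → no gain ✓.
5 of the 6 constraints hold; not an equilibrium.

5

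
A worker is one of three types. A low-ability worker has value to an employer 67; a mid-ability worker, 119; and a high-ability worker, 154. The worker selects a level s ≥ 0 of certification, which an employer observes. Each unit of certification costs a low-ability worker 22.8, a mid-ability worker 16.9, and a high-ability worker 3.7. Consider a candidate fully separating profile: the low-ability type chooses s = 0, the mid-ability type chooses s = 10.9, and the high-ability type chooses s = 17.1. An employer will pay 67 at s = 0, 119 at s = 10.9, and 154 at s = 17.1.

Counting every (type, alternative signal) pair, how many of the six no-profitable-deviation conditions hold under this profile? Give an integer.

5

Mid-ability (own payoff 119 − 16.9×10.9 = -65.21): to s=0 gives 67 → profitable ✗; to s=17.1 gives 154 − 16.9×17.1 = -134.99 → no gain ✓.
High-ability (own payoff 154 − 3.7×17.1 = 90.73): to s=0 gives 67 → no gain ✓; to s=10.9 gives 119 − 3.7×10.9 = 78.67 → no gain ✓.
Low-ability (own payoff 67): to s=10.9 gives 119 − 22.8×10.9 = -129.52 → no gain ✓; to s=17.1 gives 154 − 22.8×17.1 = -235.88 → no gain ✓.
5 of the 6 constraints hold; not an equilibrium.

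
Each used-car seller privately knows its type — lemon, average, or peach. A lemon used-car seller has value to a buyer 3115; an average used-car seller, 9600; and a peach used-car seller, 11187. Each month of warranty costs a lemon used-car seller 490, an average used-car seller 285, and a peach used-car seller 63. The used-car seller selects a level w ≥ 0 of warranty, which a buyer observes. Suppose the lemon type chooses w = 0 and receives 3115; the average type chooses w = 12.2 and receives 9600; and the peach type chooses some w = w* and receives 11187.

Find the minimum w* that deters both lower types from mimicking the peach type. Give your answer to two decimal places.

17.77

Lemon type (on-path payoff 3115) won't mimic when 3115 ≥ 11187 − 490·w*, i.e. w* ≥ 16.47.
Average type (on-path payoff 9600 − 285×12.2 = 6123) won't mimic when 6123 ≥ 11187 − 285·w*, i.e. w* ≥ 17.77.
Both must hold, so w* = max(16.47, 17.77) = 17.77. The average type's constraint binds.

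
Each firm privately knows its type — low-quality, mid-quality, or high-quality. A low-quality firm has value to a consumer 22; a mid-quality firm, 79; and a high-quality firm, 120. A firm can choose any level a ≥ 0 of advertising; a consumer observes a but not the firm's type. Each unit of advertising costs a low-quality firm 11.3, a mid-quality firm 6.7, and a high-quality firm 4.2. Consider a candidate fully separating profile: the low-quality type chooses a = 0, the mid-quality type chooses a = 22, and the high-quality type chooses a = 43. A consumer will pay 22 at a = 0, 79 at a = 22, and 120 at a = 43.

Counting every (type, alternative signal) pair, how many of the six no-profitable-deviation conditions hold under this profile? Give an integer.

Low-quality (own payoff 22): to a=22 gives 79 − 11.3×22 = -169.6 → no gain ✓; to a=43 gives 120 − 11.3×43 = -365.9 → no gain ✓.
High-quality (own payoff 120 − 4.2×43 = -60.6): to a=0 gives 22 → profitable ✗; to a=22 gives 79 − 4.2×22 = -13.4 → profitable ✗.
Mid-quality (own payoff 79 − 6.7×22 = -68.4): to a=0 gives 22 → profitable ✗; to a=43 gives 120 − 6.7×43 = -168.1 → no gain ✓.
3 of the 6 constraints hold; not an equilibrium.

3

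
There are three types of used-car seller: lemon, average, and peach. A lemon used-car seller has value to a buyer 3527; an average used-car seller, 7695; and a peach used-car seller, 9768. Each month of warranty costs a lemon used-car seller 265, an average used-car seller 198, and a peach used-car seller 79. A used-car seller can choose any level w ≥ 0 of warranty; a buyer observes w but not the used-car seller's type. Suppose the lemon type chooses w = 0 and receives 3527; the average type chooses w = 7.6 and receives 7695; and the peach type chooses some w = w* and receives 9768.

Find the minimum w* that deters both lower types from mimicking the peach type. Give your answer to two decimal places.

23.55

Lemon type (on-path payoff 3527) won't mimic when 3527 ≥ 9768 − 265·w*, i.e. w* ≥ 23.55.
Average type (on-path payoff 7695 − 198×7.6 = 6190.2) won't mimic when 6190.2 ≥ 9768 − 198·w*, i.e. w* ≥ 18.07.
Both must hold, so w* = max(23.55, 18.07) = 23.55. The lemon type's constraint binds.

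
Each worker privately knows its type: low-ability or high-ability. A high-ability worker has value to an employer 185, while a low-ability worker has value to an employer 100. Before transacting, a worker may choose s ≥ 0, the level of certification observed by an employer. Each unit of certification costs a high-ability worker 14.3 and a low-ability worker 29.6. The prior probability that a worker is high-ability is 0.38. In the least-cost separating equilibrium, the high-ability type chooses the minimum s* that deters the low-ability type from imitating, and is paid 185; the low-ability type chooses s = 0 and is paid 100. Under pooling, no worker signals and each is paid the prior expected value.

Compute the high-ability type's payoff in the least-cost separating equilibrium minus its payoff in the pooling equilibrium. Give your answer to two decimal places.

Least-cost separating signal: s* solves 100 = 185 − 29.6·s*, so s* = (185 − 100)/29.6 ≈ 2.8716.
High-ability type's separating payoff: 185 − 14.3 × s* = 185 − 14.3 × (185 − 100)/29.6 = 185 − 1215.5/29.6 ≈ 143.9358.
Pooling payoff: 0.38 × 185 + 0.62 × 100 = 132.3.
Difference: 143.9358 − 132.3 = 11.6358, i.e. 11.64 to two decimal places.
The high-ability type prefers to separate.

11.64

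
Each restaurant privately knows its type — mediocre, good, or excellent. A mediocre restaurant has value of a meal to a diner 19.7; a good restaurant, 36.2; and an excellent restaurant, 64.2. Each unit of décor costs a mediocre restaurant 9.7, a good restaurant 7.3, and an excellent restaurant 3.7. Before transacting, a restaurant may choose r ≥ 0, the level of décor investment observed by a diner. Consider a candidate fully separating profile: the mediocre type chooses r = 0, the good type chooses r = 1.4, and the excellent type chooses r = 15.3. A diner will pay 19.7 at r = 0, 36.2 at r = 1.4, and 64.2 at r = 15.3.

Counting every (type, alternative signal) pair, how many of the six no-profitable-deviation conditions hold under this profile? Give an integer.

Excellent (own payoff 64.2 − 3.7×15.3 = 7.59): to r=0 gives 19.7 → profitable ✗; to r=1.4 gives 36.2 − 3.7×1.4 = 31.02 → profitable ✗.
Mediocre (own payoff 19.7): to r=1.4 gives 36.2 − 9.7×1.4 = 22.62 → profitable ✗; to r=15.3 gives 64.2 − 9.7×15.3 = -84.21 → no gain ✓.
Good (own payoff 36.2 − 7.3×1.4 = 25.98): to r=0 gives 19.7 → no gain ✓; to r=15.3 gives 64.2 − 7.3×15.3 = -47.49 → no gain ✓.
3 of the 6 constraints hold; not an equilibrium.

3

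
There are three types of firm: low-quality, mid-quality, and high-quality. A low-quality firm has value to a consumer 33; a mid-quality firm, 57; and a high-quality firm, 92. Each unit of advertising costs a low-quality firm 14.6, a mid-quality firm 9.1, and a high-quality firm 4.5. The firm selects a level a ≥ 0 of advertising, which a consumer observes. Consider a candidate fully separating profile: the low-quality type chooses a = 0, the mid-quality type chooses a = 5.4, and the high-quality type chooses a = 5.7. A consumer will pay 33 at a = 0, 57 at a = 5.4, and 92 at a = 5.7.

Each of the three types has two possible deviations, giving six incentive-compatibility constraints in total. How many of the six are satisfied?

High-quality (own payoff 92 − 4.5×5.7 = 66.35): to a=0 gives 33 → no gain ✓; to a=5.4 gives 57 − 4.5×5.4 = 32.7 → no gain ✓.
Low-quality (own payoff 33): to a=5.4 gives 57 − 14.6×5.4 = -21.84 → no gain ✓; to a=5.7 gives 92 − 14.6×5.7 = 8.78 → no gain ✓.
Mid-quality (own payoff 57 − 9.1×5.4 = 7.86): to a=0 gives 33 → profitable ✗; to a=5.7 gives 92 − 9.1×5.7 = 40.13 → profitable ✗.
4 of the 6 constraints hold; not an equilibrium.

4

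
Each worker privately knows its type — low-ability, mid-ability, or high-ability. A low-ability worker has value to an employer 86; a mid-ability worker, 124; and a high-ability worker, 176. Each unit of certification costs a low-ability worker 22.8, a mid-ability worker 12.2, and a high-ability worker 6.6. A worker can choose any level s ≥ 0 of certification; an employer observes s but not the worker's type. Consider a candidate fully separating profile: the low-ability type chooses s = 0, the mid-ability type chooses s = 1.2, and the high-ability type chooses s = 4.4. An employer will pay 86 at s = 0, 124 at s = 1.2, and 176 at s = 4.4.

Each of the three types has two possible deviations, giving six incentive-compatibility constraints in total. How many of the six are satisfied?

Low-ability (own payoff 86): to s=1.2 gives 124 − 22.8×1.2 = 96.64 → profitable ✗; to s=4.4 gives 176 − 22.8×4.4 = 75.68 → no gain ✓.
High-ability (own payoff 176 − 6.6×4.4 = 146.96): to s=0 gives 86 → no gain ✓; to s=1.2 gives 124 − 6.6×1.2 = 116.08 → no gain ✓.
Mid-ability (own payoff 124 − 12.2×1.2 = 109.36): to s=0 gives 86 → no gain ✓; to s=4.4 gives 176 − 12.2×4.4 = 122.32 → profitable ✗.
4 of the 6 constraints hold; not an equilibrium.

4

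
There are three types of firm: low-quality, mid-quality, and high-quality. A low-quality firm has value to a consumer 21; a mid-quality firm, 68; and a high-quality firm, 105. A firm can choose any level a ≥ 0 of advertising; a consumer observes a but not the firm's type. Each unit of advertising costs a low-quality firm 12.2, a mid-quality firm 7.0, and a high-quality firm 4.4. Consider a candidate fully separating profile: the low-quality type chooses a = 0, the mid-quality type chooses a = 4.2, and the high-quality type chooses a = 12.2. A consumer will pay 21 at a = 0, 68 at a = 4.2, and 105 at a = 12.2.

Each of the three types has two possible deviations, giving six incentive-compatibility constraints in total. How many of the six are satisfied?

6

High-quality (own payoff 105 − 4.4×12.2 = 51.32): to a=0 gives 21 → no gain ✓; to a=4.2 gives 68 − 4.4×4.2 = 49.52 → no gain ✓.
Mid-quality (own payoff 68 − 7.0×4.2 = 38.6): to a=0 gives 21 → no gain ✓; to a=12.2 gives 105 − 7.0×12.2 = 19.6 → no gain ✓.
Low-quality (own payoff 21): to a=4.2 gives 68 − 12.2×4.2 = 16.76 → no gain ✓; to a=12.2 gives 105 − 12.2×12.2 = -43.84 → no gain ✓.
6 of the 6 constraints hold; this profile is a separating equilibrium.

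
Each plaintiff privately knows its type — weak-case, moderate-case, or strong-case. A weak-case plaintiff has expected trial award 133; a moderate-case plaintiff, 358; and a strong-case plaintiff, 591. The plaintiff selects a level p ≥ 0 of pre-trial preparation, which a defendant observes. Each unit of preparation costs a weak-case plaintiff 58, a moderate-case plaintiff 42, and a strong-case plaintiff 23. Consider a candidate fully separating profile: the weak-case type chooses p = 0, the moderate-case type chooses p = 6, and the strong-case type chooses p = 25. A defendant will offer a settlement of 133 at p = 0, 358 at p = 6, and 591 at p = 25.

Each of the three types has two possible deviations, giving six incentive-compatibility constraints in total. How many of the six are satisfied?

3

Weak-case (own payoff 133): to p=6 gives 358 − 58×6 = 10 → no gain ✓; to p=25 gives 591 − 58×25 = -859 → no gain ✓.
Moderate-case (own payoff 358 − 42×6 = 106): to p=0 gives 133 → profitable ✗; to p=25 gives 591 − 42×25 = -459 → no gain ✓.
Strong-case (own payoff 591 − 23×25 = 16): to p=0 gives 133 → profitable ✗; to p=6 gives 358 − 23×6 = 220 → profitable ✗.
3 of the 6 constraints hold; not an equilibrium.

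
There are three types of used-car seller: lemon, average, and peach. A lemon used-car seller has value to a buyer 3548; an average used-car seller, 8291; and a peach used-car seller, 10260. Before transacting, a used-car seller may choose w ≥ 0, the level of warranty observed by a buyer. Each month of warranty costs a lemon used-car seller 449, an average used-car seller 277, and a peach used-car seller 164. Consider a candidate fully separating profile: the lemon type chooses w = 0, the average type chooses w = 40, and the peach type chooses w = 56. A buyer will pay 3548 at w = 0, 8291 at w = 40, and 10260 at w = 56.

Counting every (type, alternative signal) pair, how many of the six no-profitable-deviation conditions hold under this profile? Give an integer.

Lemon (own payoff 3548): to w=40 gives 8291 − 449×40 = -9669 → no gain ✓; to w=56 gives 10260 − 449×56 = -14884 → no gain ✓.
Average (own payoff 8291 − 277×40 = -2789): to w=0 gives 3548 → profitable ✗; to w=56 gives 10260 − 277×56 = -5252 → no gain ✓.
Peach (own payoff 10260 − 164×56 = 1076): to w=0 gives 3548 → profitable ✗; to w=40 gives 8291 − 164×40 = 1731 → profitable ✗.
3 of the 6 constraints hold; not an equilibrium.

3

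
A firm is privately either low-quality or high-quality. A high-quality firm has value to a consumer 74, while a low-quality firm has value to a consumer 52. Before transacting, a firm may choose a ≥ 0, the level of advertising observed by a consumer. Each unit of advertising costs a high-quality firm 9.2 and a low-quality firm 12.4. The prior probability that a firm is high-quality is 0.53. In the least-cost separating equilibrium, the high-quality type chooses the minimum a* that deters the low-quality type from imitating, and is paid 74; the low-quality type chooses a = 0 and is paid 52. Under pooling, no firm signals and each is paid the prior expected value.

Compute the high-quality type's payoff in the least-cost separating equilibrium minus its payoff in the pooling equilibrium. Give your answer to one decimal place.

Least-cost separating signal: a* solves 52 = 74 − 12.4·a*, so a* = (74 − 52)/12.4 ≈ 1.7742.
High-quality type's separating payoff: 74 − 9.2 × a* = 74 − 9.2 × (74 − 52)/12.4 = 74 − 202.4/12.4 ≈ 57.677.
Pooling payoff: 0.53 × 74 + 0.47 × 52 = 63.66.
Difference: 57.677 − 63.66 = -5.983, i.e. -6.0 to one decimal place.
The high-quality type would prefer the pooling outcome.

-6.0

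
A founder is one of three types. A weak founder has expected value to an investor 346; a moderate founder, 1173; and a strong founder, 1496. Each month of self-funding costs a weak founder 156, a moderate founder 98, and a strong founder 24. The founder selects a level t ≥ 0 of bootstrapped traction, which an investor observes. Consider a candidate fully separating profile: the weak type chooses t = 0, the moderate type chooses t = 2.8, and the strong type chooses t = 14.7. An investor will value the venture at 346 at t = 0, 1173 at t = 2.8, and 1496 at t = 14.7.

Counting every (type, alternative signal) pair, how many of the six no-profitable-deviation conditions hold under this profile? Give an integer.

Weak (own payoff 346): to t=2.8 gives 1173 − 156×2.8 = 736.2 → profitable ✗; to t=14.7 gives 1496 − 156×14.7 = -797.2 → no gain ✓.
Moderate (own payoff 1173 − 98×2.8 = 898.6): to t=0 gives 346 → no gain ✓; to t=14.7 gives 1496 − 98×14.7 = 55.4 → no gain ✓.
Strong (own payoff 1496 − 24×14.7 = 1143.2): to t=0 gives 346 → no gain ✓; to t=2.8 gives 1173 − 24×2.8 = 1105.8 → no gain ✓.
5 of the 6 constraints hold; not an equilibrium.

5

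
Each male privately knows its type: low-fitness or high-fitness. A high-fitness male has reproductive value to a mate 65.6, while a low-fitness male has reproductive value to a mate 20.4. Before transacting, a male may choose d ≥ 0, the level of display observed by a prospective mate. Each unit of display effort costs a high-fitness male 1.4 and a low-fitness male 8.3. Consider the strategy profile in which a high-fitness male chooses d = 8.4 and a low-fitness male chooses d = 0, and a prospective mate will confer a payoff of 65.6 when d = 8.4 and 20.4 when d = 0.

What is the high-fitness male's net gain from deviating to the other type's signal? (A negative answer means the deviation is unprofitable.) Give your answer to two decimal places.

Playing d = 8.4 the high-fitness male receives 65.6 − 1.4 × 8.4 = 53.84.
Deviating to d = 0 yields 20.4 instead.
Gain from deviating: 20.4 − 53.84 = -33.44.
The gain is negative, so the high-fitness type's incentive-compatibility constraint is satisfied.

-33.44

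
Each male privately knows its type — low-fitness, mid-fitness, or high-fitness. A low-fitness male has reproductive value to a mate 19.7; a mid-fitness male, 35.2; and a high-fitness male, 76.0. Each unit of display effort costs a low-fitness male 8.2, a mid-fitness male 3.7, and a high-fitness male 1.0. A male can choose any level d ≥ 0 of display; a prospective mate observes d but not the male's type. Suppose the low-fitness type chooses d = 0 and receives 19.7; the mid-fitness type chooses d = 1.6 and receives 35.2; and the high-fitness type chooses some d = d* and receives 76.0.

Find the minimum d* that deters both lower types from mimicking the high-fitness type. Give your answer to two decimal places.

12.63

Mid-fitness type (on-path payoff 35.2 − 3.7×1.6 = 29.28) won't mimic when 29.28 ≥ 76.0 − 3.7·d*, i.e. d* ≥ 12.63.
Low-fitness type (on-path payoff 19.7) won't mimic when 19.7 ≥ 76.0 − 8.2·d*, i.e. d* ≥ 6.87.
Both must hold, so d* = max(6.87, 12.63) = 12.63. The mid-fitness type's constraint binds.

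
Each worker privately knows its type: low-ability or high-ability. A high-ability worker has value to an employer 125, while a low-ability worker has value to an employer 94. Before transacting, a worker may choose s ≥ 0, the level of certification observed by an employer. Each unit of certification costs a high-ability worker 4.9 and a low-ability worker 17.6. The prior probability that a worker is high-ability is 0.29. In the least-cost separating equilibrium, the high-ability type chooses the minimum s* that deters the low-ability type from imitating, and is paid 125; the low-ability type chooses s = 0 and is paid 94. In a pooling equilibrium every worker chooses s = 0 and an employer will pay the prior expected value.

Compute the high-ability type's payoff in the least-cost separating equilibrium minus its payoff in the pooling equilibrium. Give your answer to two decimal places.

13.38

Least-cost separating signal: s* solves 94 = 125 − 17.6·s*, so s* = (125 − 94)/17.6 ≈ 1.7614.
High-ability type's separating payoff: 125 − 4.9 × s* = 125 − 4.9 × (125 − 94)/17.6 = 125 − 151.9/17.6 ≈ 116.3693.
Pooling payoff: 0.29 × 125 + 0.71 × 94 = 102.99.
Difference: 116.3693 − 102.99 = 13.3793, i.e. 13.38 to two decimal places.
The high-ability type prefers to separate.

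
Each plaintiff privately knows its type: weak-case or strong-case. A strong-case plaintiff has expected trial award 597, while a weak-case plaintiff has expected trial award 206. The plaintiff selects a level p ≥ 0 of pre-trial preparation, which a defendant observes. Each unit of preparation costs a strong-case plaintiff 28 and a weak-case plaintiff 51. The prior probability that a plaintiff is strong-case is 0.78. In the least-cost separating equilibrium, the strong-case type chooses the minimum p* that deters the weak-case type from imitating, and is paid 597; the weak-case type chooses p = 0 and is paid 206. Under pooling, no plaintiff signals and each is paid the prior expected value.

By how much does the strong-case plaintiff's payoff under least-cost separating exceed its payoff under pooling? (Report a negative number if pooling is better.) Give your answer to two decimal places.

Least-cost separating signal: p* solves 206 = 597 − 51·p*, so p* = (597 − 206)/51 ≈ 7.6667.
Strong-case type's separating payoff: 597 − 28 × p* = 597 − 28 × (597 − 206)/51 = 597 − 10948/51 ≈ 382.3333.
Pooling payoff: 0.78 × 597 + 0.22 × 206 = 510.98.
Difference: 382.3333 − 510.98 = -128.6467, i.e. -128.65 to two decimal places.
The strong-case type would prefer the pooling outcome.

-128.65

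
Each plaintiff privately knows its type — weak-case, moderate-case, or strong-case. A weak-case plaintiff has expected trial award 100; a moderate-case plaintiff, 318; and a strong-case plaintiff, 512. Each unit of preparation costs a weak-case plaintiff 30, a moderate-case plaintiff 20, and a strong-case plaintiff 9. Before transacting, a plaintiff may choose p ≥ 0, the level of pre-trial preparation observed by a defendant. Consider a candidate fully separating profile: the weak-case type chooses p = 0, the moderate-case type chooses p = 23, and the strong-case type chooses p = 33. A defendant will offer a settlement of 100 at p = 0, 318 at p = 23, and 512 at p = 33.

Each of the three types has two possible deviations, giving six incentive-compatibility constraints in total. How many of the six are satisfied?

5

Moderate-case (own payoff 318 − 20×23 = -142): to p=0 gives 100 → profitable ✗; to p=33 gives 512 − 20×33 = -148 → no gain ✓.
Strong-case (own payoff 512 − 9×33 = 215): to p=0 gives 100 → no gain ✓; to p=23 gives 318 − 9×23 = 111 → no gain ✓.
Weak-case (own payoff 100): to p=23 gives 318 − 30×23 = -372 → no gain ✓; to p=33 gives 512 − 30×33 = -478 → no gain ✓.
5 of the 6 constraints hold; not an equilibrium.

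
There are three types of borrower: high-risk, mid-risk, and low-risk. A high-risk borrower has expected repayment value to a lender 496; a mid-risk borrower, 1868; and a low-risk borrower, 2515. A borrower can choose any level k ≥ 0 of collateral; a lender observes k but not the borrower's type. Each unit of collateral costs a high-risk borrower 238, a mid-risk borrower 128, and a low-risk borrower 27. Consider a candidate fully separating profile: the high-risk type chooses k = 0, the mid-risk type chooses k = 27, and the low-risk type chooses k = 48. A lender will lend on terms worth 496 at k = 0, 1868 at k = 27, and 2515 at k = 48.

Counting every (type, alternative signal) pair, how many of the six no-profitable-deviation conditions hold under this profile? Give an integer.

High-risk (own payoff 496): to k=27 gives 1868 − 238×27 = -4558 → no gain ✓; to k=48 gives 2515 − 238×48 = -8909 → no gain ✓.
Mid-risk (own payoff 1868 − 128×27 = -1588): to k=0 gives 496 → profitable ✗; to k=48 gives 2515 − 128×48 = -3629 → no gain ✓.
Low-risk (own payoff 2515 − 27×48 = 1219): to k=0 gives 496 → no gain ✓; to k=27 gives 1868 − 27×27 = 1139 → no gain ✓.
5 of the 6 constraints hold; not an equilibrium.

5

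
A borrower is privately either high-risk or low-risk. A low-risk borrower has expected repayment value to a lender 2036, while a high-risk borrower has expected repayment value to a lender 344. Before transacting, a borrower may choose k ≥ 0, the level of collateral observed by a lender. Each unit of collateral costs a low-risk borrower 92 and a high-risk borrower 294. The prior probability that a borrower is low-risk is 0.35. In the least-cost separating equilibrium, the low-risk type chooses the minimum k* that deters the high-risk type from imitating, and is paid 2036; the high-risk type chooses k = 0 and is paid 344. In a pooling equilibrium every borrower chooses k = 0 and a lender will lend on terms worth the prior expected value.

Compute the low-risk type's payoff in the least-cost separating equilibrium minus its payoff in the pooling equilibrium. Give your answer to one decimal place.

570.3

Least-cost separating signal: k* solves 344 = 2036 − 294·k*, so k* = (2036 − 344)/294 ≈ 5.7551.
Low-risk type's separating payoff: 2036 − 92 × k* = 2036 − 92 × (2036 − 344)/294 = 2036 − 155664/294 ≈ 1506.531.
Pooling payoff: 0.35 × 2036 + 0.65 × 344 = 936.2.
Difference: 1506.531 − 936.2 = 570.331, i.e. 570.3 to one decimal place.
The low-risk type prefers to separate.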